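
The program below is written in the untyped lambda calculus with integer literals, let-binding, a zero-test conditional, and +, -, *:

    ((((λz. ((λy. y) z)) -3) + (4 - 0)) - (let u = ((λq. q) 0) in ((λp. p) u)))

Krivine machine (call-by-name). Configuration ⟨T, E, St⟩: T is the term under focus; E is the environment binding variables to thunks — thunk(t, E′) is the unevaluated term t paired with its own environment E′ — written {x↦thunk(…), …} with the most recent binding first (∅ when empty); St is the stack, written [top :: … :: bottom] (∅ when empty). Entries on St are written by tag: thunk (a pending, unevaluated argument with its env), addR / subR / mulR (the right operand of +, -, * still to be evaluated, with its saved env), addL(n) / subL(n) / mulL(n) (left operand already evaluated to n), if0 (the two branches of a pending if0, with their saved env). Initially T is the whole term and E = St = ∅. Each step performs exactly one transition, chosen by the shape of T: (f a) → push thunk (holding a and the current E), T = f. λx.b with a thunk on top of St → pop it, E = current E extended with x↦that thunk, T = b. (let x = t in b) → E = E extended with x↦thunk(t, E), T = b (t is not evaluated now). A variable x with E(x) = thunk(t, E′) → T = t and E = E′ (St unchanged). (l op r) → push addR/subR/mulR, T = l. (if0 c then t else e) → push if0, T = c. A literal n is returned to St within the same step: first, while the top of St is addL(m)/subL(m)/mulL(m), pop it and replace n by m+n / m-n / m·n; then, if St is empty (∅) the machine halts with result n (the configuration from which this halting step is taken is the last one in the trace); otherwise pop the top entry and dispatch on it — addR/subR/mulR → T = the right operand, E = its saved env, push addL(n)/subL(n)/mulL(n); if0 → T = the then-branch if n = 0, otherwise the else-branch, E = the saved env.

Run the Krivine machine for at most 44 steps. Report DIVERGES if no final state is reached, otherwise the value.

Answer: 1

Machine steps:
t=0: [T=((((λz. ((λy. y) z)) -3) + (4 - 0)) - (let u = ((λq. q) 0) in ((λp. p) u))) | E=∅ | St=∅]
t=1: [T=(((λz. ((λy. y) z)) -3) + (4 - 0)) | E=∅ | St=[subR]]
t=2: [T=((λz. ((λy. y) z)) -3) | E=∅ | St=[addR :: subR]]
t=3: [T=(λz. ((λy. y) z)) | E=∅ | St=[thunk :: addR :: subR]]
t=4: [T=((λy. y) z) | E={z↦thunk(-3, ∅)} | St=[addR :: subR]]
t=5: [T=(λy. y) | E={z↦thunk(-3, ∅)} | St=[thunk :: addR :: subR]]
t=6: [T=y | E={y↦thunk(z, {z↦thunk(-3, ∅)}), z↦thunk(-3, ∅)} | St=[addR :: subR]]
t=7: [T=z | E={z↦thunk(-3, ∅)} | St=[addR :: subR]]
t=8: [T=-3 | E=∅ | St=[addR :: subR]]
t=9: [T=(4 - 0) | E=∅ | St=[addL(-3) :: subR]]
t=10: [T=4 | E=∅ | St=[subR :: addL(-3) :: subR]]
t=11: [T=0 | E=∅ | St=[subL(4) :: addL(-3) :: subR]]
t=12: [T=(let u = ((λq. q) 0) in ((λp. p) u)) | E=∅ | St=[subL(1)]]
t=13: [T=((λp. p) u) | E={u↦thunk(((λq. q) 0), ∅)} | St=[subL(1)]]
t=14: [T=(λp. p) | E={u↦thunk(((λq. q) 0), ∅)} | St=[thunk :: subL(1)]]
t=15: [T=p | E={p↦thunk(u, {u↦thunk(((λq. q) 0), ∅)}), u↦thunk(((λq. q) 0), ∅)} | St=[subL(1)]]
t=16: [T=u | E={u↦thunk(((λq. q) 0), ∅)} | St=[subL(1)]]
t=17: [T=((λq. q) 0) | E=∅ | St=[subL(1)]]
t=18: [T=(λq. q) | E=∅ | St=[thunk :: subL(1)]]
t=19: [T=q | E={q↦thunk(0, ∅)} | St=[subL(1)]]
t=20: [T=0 | E=∅ | St=[subL(1)]]
→ final value 1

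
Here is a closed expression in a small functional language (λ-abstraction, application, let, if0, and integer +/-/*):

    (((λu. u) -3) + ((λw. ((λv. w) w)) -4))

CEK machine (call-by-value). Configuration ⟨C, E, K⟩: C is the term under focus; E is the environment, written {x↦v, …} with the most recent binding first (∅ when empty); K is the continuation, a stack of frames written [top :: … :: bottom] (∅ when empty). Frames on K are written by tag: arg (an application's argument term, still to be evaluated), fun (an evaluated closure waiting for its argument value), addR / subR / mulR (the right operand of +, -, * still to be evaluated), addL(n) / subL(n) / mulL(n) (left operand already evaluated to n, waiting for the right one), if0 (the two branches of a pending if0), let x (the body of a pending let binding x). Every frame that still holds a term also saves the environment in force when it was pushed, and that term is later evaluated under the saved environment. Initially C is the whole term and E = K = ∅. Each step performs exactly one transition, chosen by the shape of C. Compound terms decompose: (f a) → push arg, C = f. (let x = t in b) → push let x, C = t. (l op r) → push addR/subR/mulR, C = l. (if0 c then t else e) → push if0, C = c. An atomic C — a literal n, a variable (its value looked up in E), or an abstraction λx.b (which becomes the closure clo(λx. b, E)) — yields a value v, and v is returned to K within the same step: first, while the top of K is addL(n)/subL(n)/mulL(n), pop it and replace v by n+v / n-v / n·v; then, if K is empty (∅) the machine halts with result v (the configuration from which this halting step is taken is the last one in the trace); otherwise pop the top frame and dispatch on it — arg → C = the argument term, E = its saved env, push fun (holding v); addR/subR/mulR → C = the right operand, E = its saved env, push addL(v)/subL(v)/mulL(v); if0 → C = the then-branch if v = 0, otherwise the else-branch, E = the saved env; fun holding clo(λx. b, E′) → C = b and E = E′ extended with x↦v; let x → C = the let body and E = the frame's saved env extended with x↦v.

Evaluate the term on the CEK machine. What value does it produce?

Answer: -7

Derivation:
t=0: [C=(((λu. u) -3) + ((λw. ((λv. w) w)) -4)) | E=∅ | K=∅]
t=1: [C=((λu. u) -3) | E=∅ | K=[addR]]
t=2: [C=(λu. u) | E=∅ | K=[arg :: addR]]
t=3: [C=-3 | E=∅ | K=[fun :: addR]]
t=4: [C=u | E={u↦-3} | K=[addR]]
t=5: [C=((λw. ((λv. w) w)) -4) | E=∅ | K=[addL(-3)]]
t=6: [C=(λw. ((λv. w) w)) | E=∅ | K=[arg :: addL(-3)]]
t=7: [C=-4 | E=∅ | K=[fun :: addL(-3)]]
t=8: [C=((λv. w) w) | E={w↦-4} | K=[addL(-3)]]
t=9: [C=(λv. w) | E={w↦-4} | K=[arg :: addL(-3)]]
t=10: [C=w | E={w↦-4} | K=[fun :: addL(-3)]]
t=11: [C=w | E={v↦-4, w↦-4} | K=[addL(-3)]]
→ final value -7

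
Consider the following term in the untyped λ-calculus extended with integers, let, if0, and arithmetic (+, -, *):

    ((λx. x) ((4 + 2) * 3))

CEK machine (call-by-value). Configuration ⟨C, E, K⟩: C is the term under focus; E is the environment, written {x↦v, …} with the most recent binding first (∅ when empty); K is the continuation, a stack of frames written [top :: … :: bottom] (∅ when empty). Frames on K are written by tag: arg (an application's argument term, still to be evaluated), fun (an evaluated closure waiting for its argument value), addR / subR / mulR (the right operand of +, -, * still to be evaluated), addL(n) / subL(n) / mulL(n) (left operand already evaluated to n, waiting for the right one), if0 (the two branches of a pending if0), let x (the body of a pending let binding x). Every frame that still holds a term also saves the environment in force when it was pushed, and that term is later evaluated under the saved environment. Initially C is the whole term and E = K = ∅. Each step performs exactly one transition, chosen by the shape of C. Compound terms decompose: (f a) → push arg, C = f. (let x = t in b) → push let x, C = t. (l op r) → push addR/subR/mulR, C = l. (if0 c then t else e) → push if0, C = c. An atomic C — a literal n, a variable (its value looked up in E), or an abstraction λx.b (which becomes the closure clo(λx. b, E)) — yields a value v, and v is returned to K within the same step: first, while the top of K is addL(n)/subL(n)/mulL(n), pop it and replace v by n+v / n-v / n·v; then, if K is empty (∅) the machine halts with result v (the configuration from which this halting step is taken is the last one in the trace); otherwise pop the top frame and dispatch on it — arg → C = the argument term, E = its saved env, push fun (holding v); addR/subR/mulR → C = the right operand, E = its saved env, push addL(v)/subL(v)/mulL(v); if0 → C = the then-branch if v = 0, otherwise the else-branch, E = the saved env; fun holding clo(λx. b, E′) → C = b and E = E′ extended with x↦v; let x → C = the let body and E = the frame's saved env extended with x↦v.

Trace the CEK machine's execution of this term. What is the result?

Answer: 18

Machine steps:
t=0: <C=((λx. x) ((4 + 2) * 3)), E=∅, K=∅>
t=1: <C=(λx. x), E=∅, K=[arg]>
t=2: <C=((4 + 2) * 3), E=∅, K=[fun]>
t=3: <C=(4 + 2), E=∅, K=[mulR :: fun]>
t=4: <C=4, E=∅, K=[addR :: mulR :: fun]>
t=5: <C=2, E=∅, K=[addL(4) :: mulR :: fun]>
t=6: <C=3, E=∅, K=[mulL(6) :: fun]>
t=7: <C=x, E={x↦18}, K=∅>
→ final value 18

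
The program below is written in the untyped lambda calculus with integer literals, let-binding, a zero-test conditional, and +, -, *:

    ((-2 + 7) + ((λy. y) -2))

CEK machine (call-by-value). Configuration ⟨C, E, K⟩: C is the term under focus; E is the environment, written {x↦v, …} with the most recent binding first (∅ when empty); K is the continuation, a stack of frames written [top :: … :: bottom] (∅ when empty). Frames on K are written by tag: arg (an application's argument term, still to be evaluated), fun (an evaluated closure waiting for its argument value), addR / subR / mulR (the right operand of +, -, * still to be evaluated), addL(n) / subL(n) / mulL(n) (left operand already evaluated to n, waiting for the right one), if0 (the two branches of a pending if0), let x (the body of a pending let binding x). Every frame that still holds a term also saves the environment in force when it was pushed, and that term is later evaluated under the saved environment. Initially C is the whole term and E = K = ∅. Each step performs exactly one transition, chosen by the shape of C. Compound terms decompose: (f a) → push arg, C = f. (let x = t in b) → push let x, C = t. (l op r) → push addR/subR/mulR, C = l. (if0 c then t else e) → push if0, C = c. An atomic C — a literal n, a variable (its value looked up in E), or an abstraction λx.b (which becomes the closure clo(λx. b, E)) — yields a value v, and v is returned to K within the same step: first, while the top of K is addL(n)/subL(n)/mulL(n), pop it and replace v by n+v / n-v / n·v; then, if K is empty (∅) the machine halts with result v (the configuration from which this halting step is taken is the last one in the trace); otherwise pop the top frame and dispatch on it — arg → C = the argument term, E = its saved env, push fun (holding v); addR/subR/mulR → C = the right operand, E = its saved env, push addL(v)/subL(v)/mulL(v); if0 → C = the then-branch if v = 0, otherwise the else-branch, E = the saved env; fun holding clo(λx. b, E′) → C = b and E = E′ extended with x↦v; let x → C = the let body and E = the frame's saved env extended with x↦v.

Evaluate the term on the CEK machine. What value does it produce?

step 0: ⟨C=((-2 + 7) + ((λy. y) -2)); E=∅; K=∅⟩
step 1: ⟨C=(-2 + 7); E=∅; K=[addR]⟩
step 2: ⟨C=-2; E=∅; K=[addR :: addR]⟩
step 3: ⟨C=7; E=∅; K=[addL(-2) :: addR]⟩
step 4: ⟨C=((λy. y) -2); E=∅; K=[addL(5)]⟩
step 5: ⟨C=(λy. y); E=∅; K=[arg :: addL(5)]⟩
step 6: ⟨C=-2; E=∅; K=[fun :: addL(5)]⟩
step 7: ⟨C=y; E={y↦-2}; K=[addL(5)]⟩
→ final value 3

Answer: 3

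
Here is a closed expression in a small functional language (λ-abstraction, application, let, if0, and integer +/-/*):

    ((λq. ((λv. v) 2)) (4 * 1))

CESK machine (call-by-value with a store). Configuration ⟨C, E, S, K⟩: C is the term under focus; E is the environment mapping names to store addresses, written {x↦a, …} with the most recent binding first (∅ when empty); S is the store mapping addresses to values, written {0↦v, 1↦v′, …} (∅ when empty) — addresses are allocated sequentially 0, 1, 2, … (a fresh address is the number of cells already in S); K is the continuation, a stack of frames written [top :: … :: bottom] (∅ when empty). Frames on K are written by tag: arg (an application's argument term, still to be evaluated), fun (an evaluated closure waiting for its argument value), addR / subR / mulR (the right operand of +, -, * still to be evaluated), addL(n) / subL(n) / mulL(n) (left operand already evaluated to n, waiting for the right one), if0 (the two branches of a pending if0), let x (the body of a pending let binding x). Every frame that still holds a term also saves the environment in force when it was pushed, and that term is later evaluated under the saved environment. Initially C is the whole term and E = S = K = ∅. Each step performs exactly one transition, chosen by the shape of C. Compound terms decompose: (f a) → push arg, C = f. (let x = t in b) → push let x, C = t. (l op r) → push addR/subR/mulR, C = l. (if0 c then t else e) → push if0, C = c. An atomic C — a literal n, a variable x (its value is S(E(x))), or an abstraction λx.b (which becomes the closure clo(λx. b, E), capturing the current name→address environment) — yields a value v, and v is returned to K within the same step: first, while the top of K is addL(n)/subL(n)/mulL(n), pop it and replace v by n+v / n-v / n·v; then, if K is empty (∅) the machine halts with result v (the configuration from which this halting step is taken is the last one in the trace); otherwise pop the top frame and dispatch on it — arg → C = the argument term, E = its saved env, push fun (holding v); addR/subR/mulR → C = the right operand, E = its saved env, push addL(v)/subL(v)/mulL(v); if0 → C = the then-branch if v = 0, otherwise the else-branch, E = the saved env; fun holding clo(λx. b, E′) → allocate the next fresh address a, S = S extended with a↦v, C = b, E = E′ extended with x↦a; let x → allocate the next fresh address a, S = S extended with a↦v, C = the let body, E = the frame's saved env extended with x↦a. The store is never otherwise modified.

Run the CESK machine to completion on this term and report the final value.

step 0: ⟨C=((λq. ((λv. v) 2)) (4 * 1)); E=∅; S=∅; K=∅⟩
step 1: ⟨C=(λq. ((λv. v) 2)); E=∅; S=∅; K=[arg]⟩
step 2: ⟨C=(4 * 1); E=∅; S=∅; K=[fun]⟩
step 3: ⟨C=4; E=∅; S=∅; K=[mulR :: fun]⟩
step 4: ⟨C=1; E=∅; S=∅; K=[mulL(4) :: fun]⟩
step 5: ⟨C=((λv. v) 2); E={q↦0}; S={0↦4}; K=∅⟩
step 6: ⟨C=(λv. v); E={q↦0}; S={0↦4}; K=[arg]⟩
step 7: ⟨C=2; E={q↦0}; S={0↦4}; K=[fun]⟩
step 8: ⟨C=v; E={v↦1, q↦0}; S={0↦4, 1↦2}; K=∅⟩
→ final value 2

Answer: 2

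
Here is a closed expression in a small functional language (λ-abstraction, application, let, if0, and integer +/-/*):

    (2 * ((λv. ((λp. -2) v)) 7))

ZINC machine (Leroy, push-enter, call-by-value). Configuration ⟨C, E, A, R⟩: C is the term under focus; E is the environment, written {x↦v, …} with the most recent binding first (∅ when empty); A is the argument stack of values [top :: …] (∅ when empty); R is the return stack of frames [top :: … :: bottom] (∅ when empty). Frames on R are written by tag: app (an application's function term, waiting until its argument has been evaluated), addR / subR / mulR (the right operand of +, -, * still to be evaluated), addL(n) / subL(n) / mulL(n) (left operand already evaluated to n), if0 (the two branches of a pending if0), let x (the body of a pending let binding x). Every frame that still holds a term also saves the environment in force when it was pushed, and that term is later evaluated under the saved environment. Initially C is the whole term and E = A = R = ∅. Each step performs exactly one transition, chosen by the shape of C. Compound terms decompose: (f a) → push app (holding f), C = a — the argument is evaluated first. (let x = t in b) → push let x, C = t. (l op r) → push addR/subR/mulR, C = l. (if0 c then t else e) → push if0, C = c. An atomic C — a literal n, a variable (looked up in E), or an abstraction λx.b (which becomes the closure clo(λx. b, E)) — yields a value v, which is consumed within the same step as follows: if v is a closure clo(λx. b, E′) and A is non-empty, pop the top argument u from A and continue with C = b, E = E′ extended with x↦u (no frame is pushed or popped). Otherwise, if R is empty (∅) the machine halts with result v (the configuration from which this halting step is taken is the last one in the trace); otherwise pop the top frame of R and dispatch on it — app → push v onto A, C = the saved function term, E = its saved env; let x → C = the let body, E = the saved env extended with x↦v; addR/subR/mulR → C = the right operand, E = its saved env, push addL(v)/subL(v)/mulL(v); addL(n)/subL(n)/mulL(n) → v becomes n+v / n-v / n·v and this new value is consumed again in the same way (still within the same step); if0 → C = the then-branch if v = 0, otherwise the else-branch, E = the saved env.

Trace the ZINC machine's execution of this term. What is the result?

[0] ⟨C=(2 * ((λv. ((λp. -2) v)) 7)); E=∅; A=∅; R=∅⟩
[1] ⟨C=2; E=∅; A=∅; R=[mulR]⟩
[2] ⟨C=((λv. ((λp. -2) v)) 7); E=∅; A=∅; R=[mulL(2)]⟩
[3] ⟨C=7; E=∅; A=∅; R=[app :: mulL(2)]⟩
[4] ⟨C=(λv. ((λp. -2) v)); E=∅; A=[7]; R=[mulL(2)]⟩
[5] ⟨C=((λp. -2) v); E={v↦7}; A=∅; R=[mulL(2)]⟩
[6] ⟨C=v; E={v↦7}; A=∅; R=[app :: mulL(2)]⟩
[7] ⟨C=(λp. -2); E={v↦7}; A=[7]; R=[mulL(2)]⟩
[8] ⟨C=-2; E={p↦7, v↦7}; A=∅; R=[mulL(2)]⟩
→ final value -4

Answer: -4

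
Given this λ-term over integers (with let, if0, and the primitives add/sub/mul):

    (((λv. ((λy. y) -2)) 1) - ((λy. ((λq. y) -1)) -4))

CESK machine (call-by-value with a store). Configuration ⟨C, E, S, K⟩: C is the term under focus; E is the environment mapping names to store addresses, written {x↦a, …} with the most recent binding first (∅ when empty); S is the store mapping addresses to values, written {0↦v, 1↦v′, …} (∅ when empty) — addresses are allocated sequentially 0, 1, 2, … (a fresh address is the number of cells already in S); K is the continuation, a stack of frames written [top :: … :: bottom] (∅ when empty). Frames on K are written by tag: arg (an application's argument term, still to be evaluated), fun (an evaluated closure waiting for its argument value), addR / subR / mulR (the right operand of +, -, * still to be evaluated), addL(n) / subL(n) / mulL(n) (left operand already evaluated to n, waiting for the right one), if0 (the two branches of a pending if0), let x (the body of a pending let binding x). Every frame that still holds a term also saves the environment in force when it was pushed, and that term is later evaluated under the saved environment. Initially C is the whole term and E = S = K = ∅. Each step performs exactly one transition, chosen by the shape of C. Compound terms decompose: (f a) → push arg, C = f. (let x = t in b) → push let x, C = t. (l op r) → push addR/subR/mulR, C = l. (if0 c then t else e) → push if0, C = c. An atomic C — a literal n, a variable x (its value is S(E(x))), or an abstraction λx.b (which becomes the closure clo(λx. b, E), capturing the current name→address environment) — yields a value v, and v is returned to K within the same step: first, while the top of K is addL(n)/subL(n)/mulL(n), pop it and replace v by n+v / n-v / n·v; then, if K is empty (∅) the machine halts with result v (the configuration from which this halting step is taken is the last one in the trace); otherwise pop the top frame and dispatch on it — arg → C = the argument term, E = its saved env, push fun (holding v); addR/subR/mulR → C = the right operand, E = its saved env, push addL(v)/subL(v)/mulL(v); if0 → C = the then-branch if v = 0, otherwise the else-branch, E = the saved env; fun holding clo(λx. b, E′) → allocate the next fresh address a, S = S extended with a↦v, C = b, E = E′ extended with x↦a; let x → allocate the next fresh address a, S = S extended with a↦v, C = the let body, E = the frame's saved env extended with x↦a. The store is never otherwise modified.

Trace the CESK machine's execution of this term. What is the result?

[0] <C=(((λv. ((λy. y) -2)) 1) - ((λy. ((λq. y) -1)) -4)), E=∅, S=∅, K=∅>
[1] <C=((λv. ((λy. y) -2)) 1), E=∅, S=∅, K=[subR]>
[2] <C=(λv. ((λy. y) -2)), E=∅, S=∅, K=[arg :: subR]>
[3] <C=1, E=∅, S=∅, K=[fun :: subR]>
[4] <C=((λy. y) -2), E={v↦0}, S={0↦1}, K=[subR]>
[5] <C=(λy. y), E={v↦0}, S={0↦1}, K=[arg :: subR]>
[6] <C=-2, E={v↦0}, S={0↦1}, K=[fun :: subR]>
[7] <C=y, E={y↦1, v↦0}, S={0↦1, 1↦-2}, K=[subR]>
[8] <C=((λy. ((λq. y) -1)) -4), E=∅, S={0↦1, 1↦-2}, K=[subL(-2)]>
[9] <C=(λy. ((λq. y) -1)), E=∅, S={0↦1, 1↦-2}, K=[arg :: subL(-2)]>
[10] <C=-4, E=∅, S={0↦1, 1↦-2}, K=[fun :: subL(-2)]>
[11] <C=((λq. y) -1), E={y↦2}, S={0↦1, 1↦-2, 2↦-4}, K=[subL(-2)]>
[12] <C=(λq. y), E={y↦2}, S={0↦1, 1↦-2, 2↦-4}, K=[arg :: subL(-2)]>
[13] <C=-1, E={y↦2}, S={0↦1, 1↦-2, 2↦-4}, K=[fun :: subL(-2)]>
[14] <C=y, E={q↦3, y↦2}, S={0↦1, 1↦-2, 2↦-4, 3↦-1}, K=[subL(-2)]>
→ final value 2

Answer: 2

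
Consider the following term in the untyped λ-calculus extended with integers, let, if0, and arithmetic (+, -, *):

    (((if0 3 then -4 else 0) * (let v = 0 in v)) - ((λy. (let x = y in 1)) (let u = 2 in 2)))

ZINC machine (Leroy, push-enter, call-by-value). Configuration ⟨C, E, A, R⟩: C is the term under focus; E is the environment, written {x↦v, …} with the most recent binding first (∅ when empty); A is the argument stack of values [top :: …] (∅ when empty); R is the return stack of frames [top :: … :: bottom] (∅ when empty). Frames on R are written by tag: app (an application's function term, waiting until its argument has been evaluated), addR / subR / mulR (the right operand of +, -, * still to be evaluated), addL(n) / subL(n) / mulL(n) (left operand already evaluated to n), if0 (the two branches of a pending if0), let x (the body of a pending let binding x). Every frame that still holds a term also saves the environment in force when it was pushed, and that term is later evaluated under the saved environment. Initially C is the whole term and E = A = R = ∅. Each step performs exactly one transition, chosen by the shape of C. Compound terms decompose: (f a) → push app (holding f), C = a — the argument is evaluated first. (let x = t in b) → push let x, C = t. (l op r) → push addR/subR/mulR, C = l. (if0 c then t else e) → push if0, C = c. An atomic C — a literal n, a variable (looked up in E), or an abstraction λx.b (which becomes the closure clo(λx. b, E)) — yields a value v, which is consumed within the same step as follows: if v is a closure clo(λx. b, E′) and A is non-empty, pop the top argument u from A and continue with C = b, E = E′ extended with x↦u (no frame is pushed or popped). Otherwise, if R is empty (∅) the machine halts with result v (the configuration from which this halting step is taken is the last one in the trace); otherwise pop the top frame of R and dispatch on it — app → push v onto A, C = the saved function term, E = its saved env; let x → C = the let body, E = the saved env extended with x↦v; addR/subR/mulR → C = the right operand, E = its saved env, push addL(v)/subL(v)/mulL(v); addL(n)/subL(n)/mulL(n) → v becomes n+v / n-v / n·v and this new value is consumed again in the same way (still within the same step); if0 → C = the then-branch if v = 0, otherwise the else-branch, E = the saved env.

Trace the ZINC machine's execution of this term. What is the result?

0. [C=(((if0 3 then -4 else 0) * (let v = 0 in v)) - ((λy. (let x = y in 1)) (let u = 2 in 2))) | E=∅ | A=∅ | R=∅]
1. [C=((if0 3 then -4 else 0) * (let v = 0 in v)) | E=∅ | A=∅ | R=[subR]]
2. [C=(if0 3 then -4 else 0) | E=∅ | A=∅ | R=[mulR :: subR]]
3. [C=3 | E=∅ | A=∅ | R=[if0 :: mulR :: subR]]
4. [C=0 | E=∅ | A=∅ | R=[mulR :: subR]]
5. [C=(let v = 0 in v) | E=∅ | A=∅ | R=[mulL(0) :: subR]]
6. [C=0 | E=∅ | A=∅ | R=[let v :: mulL(0) :: subR]]
7. [C=v | E={v↦0} | A=∅ | R=[mulL(0) :: subR]]
8. [C=((λy. (let x = y in 1)) (let u = 2 in 2)) | E=∅ | A=∅ | R=[subL(0)]]
9. [C=(let u = 2 in 2) | E=∅ | A=∅ | R=[app :: subL(0)]]
10. [C=2 | E=∅ | A=∅ | R=[let u :: app :: subL(0)]]
11. [C=2 | E={u↦2} | A=∅ | R=[app :: subL(0)]]
12. [C=(λy. (let x = y in 1)) | E=∅ | A=[2] | R=[subL(0)]]
13. [C=(let x = y in 1) | E={y↦2} | A=∅ | R=[subL(0)]]
14. [C=y | E={y↦2} | A=∅ | R=[let x :: subL(0)]]
15. [C=1 | E={x↦2, y↦2} | A=∅ | R=[subL(0)]]
→ final value -1

Answer: -1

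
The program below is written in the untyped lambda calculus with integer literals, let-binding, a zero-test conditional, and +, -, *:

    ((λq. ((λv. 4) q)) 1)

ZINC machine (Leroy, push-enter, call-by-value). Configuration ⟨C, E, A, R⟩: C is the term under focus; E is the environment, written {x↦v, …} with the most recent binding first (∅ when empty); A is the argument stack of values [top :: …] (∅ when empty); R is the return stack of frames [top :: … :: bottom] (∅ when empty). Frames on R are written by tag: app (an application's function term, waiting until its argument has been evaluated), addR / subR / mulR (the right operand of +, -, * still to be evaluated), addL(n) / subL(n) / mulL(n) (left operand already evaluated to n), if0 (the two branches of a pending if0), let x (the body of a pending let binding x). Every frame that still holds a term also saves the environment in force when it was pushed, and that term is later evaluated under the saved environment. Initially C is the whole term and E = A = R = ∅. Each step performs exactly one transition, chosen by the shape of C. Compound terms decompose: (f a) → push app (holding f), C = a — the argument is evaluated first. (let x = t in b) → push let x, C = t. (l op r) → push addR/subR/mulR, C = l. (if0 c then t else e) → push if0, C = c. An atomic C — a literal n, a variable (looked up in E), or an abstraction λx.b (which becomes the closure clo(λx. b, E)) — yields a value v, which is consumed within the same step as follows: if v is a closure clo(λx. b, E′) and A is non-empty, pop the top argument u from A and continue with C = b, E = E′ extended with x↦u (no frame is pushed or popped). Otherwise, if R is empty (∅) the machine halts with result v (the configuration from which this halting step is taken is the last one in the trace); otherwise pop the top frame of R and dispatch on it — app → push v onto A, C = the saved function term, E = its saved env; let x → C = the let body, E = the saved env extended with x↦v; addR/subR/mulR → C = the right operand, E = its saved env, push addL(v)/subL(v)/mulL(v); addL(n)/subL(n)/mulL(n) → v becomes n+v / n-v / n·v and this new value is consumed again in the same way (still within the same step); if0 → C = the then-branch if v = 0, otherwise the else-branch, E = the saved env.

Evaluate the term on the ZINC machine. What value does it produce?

0. <C=((λq. ((λv. 4) q)) 1), E=∅, A=∅, R=∅>
1. <C=1, E=∅, A=∅, R=[app]>
2. <C=(λq. ((λv. 4) q)), E=∅, A=[1], R=∅>
3. <C=((λv. 4) q), E={q↦1}, A=∅, R=∅>
4. <C=q, E={q↦1}, A=∅, R=[app]>
5. <C=(λv. 4), E={q↦1}, A=[1], R=∅>
6. <C=4, E={v↦1, q↦1}, A=∅, R=∅>
→ final value 4

Answer: 4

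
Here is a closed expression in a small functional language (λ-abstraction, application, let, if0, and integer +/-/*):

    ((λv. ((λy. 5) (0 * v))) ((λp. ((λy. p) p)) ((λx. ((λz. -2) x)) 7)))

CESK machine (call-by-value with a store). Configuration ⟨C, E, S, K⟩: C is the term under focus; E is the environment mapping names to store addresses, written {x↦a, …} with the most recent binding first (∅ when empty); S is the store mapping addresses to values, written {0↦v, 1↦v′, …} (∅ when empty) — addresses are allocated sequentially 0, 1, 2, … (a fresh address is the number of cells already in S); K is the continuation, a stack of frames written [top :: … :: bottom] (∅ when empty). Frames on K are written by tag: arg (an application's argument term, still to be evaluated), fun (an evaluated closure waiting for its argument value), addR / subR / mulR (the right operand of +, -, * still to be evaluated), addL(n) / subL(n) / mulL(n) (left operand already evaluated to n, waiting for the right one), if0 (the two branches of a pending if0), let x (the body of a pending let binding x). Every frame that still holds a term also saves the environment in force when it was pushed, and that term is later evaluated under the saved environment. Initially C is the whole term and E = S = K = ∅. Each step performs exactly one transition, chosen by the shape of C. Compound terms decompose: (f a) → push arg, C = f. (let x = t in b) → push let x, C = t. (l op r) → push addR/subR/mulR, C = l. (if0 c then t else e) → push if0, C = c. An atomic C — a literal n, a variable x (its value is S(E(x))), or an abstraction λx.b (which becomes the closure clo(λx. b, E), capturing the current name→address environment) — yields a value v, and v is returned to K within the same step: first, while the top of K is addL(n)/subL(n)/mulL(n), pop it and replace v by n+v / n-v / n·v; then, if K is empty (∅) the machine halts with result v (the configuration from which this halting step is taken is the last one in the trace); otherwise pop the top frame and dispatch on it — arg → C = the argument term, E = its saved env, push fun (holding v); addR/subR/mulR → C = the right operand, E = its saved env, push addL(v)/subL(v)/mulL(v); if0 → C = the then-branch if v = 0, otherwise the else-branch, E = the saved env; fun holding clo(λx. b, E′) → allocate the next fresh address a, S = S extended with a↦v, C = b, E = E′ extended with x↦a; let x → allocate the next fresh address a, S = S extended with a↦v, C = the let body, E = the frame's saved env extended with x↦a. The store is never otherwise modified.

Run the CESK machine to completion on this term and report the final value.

[0] [C=((λv. ((λy. 5) (0 * v))) ((λp. ((λy. p) p)) ((λx. ((λz. -2) x)) 7))) | E=∅ | S=∅ | K=∅]
[1] [C=(λv. ((λy. 5) (0 * v))) | E=∅ | S=∅ | K=[arg]]
[2] [C=((λp. ((λy. p) p)) ((λx. ((λz. -2) x)) 7)) | E=∅ | S=∅ | K=[fun]]
[3] [C=(λp. ((λy. p) p)) | E=∅ | S=∅ | K=[arg :: fun]]
[4] [C=((λx. ((λz. -2) x)) 7) | E=∅ | S=∅ | K=[fun :: fun]]
[5] [C=(λx. ((λz. -2) x)) | E=∅ | S=∅ | K=[arg :: fun :: fun]]
[6] [C=7 | E=∅ | S=∅ | K=[fun :: fun :: fun]]
[7] [C=((λz. -2) x) | E={x↦0} | S={0↦7} | K=[fun :: fun]]
[8] [C=(λz. -2) | E={x↦0} | S={0↦7} | K=[arg :: fun :: fun]]
[9] [C=x | E={x↦0} | S={0↦7} | K=[fun :: fun :: fun]]
[10] [C=-2 | E={z↦1, x↦0} | S={0↦7, 1↦7} | K=[fun :: fun]]
[11] [C=((λy. p) p) | E={p↦2} | S={0↦7, 1↦7, 2↦-2} | K=[fun]]
[12] [C=(λy. p) | E={p↦2} | S={0↦7, 1↦7, 2↦-2} | K=[arg :: fun]]
[13] [C=p | E={p↦2} | S={0↦7, 1↦7, 2↦-2} | K=[fun :: fun]]
[14] [C=p | E={y↦3, p↦2} | S={0↦7, 1↦7, 2↦-2, 3↦-2} | K=[fun]]
[15] [C=((λy. 5) (0 * v)) | E={v↦4} | S={0↦7, 1↦7, 2↦-2, 3↦-2, 4↦-2} | K=∅]
[16] [C=(λy. 5) | E={v↦4} | S={0↦7, 1↦7, 2↦-2, 3↦-2, 4↦-2} | K=[arg]]
[17] [C=(0 * v) | E={v↦4} | S={0↦7, 1↦7, 2↦-2, 3↦-2, 4↦-2} | K=[fun]]
[18] [C=0 | E={v↦4} | S={0↦7, 1↦7, 2↦-2, 3↦-2, 4↦-2} | K=[mulR :: fun]]
[19] [C=v | E={v↦4} | S={0↦7, 1↦7, 2↦-2, 3↦-2, 4↦-2} | K=[mulL(0) :: fun]]
[20] [C=5 | E={y↦5, v↦4} | S={0↦7, 1↦7, 2↦-2, 3↦-2, 4↦-2, 5↦0} | K=∅]
→ final value 5

Answer: 5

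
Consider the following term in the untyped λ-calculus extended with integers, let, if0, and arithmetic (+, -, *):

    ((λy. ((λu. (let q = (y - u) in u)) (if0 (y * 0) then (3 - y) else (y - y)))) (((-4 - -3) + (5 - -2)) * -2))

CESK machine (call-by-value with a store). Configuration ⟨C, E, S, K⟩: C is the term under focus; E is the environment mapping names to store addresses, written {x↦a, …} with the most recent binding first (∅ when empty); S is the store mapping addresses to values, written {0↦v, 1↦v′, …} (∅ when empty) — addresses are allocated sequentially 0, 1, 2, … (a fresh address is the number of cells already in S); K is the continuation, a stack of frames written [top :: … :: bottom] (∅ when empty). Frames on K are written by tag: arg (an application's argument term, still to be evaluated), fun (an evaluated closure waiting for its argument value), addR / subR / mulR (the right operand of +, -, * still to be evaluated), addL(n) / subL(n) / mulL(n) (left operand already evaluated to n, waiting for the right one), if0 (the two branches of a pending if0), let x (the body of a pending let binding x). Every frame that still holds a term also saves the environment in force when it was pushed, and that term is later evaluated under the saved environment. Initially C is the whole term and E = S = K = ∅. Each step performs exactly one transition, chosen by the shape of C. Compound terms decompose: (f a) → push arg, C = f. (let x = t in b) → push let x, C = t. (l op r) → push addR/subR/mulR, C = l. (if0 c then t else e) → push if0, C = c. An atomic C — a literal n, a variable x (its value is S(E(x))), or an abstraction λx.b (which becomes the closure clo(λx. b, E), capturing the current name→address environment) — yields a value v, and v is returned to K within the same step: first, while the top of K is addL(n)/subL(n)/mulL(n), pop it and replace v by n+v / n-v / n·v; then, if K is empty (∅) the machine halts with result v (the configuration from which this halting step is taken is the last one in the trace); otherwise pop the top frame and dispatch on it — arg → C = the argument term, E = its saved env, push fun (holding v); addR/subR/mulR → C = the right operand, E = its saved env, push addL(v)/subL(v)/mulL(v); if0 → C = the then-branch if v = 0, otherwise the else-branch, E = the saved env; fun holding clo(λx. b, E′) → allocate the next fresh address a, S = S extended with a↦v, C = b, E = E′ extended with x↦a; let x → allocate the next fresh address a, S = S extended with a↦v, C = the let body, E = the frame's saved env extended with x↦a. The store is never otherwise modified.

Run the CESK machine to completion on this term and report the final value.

step 0: [C=((λy. ((λu. (let q = (y - u) in u)) (if0 (y * 0) then (3 - y) else (y - y)))) (((-4 - -3) + (5 - -2)) * -2)) | E=∅ | S=∅ | K=∅]
step 1: [C=(λy. ((λu. (let q = (y - u) in u)) (if0 (y * 0) then (3 - y) else (y - y)))) | E=∅ | S=∅ | K=[arg]]
step 2: [C=(((-4 - -3) + (5 - -2)) * -2) | E=∅ | S=∅ | K=[fun]]
step 3: [C=((-4 - -3) + (5 - -2)) | E=∅ | S=∅ | K=[mulR :: fun]]
step 4: [C=(-4 - -3) | E=∅ | S=∅ | K=[addR :: mulR :: fun]]
step 5: [C=-4 | E=∅ | S=∅ | K=[subR :: addR :: mulR :: fun]]
step 6: [C=-3 | E=∅ | S=∅ | K=[subL(-4) :: addR :: mulR :: fun]]
step 7: [C=(5 - -2) | E=∅ | S=∅ | K=[addL(-1) :: mulR :: fun]]
step 8: [C=5 | E=∅ | S=∅ | K=[subR :: addL(-1) :: mulR :: fun]]
step 9: [C=-2 | E=∅ | S=∅ | K=[subL(5) :: addL(-1) :: mulR :: fun]]
step 10: [C=-2 | E=∅ | S=∅ | K=[mulL(6) :: fun]]
step 11: [C=((λu. (let q = (y - u) in u)) (if0 (y * 0) then (3 - y) else (y - y))) | E={y↦0} | S={0↦-12} | K=∅]
step 12: [C=(λu. (let q = (y - u) in u)) | E={y↦0} | S={0↦-12} | K=[arg]]
step 13: [C=(if0 (y * 0) then (3 - y) else (y - y)) | E={y↦0} | S={0↦-12} | K=[fun]]
step 14: [C=(y * 0) | E={y↦0} | S={0↦-12} | K=[if0 :: fun]]
step 15: [C=y | E={y↦0} | S={0↦-12} | K=[mulR :: if0 :: fun]]
step 16: [C=0 | E={y↦0} | S={0↦-12} | K=[mulL(-12) :: if0 :: fun]]
step 17: [C=(3 - y) | E={y↦0} | S={0↦-12} | K=[fun]]
step 18: [C=3 | E={y↦0} | S={0↦-12} | K=[subR :: fun]]
step 19: [C=y | E={y↦0} | S={0↦-12} | K=[subL(3) :: fun]]
step 20: [C=(let q = (y - u) in u) | E={u↦1, y↦0} | S={0↦-12, 1↦15} | K=∅]
step 21: [C=(y - u) | E={u↦1, y↦0} | S={0↦-12, 1↦15} | K=[let q]]
step 22: [C=y | E={u↦1, y↦0} | S={0↦-12, 1↦15} | K=[subR :: let q]]
step 23: [C=u | E={u↦1, y↦0} | S={0↦-12, 1↦15} | K=[subL(-12) :: let q]]
step 24: [C=u | E={q↦2, u↦1, y↦0} | S={0↦-12, 1↦15, 2↦-27} | K=∅]
→ final value 15

Answer: 15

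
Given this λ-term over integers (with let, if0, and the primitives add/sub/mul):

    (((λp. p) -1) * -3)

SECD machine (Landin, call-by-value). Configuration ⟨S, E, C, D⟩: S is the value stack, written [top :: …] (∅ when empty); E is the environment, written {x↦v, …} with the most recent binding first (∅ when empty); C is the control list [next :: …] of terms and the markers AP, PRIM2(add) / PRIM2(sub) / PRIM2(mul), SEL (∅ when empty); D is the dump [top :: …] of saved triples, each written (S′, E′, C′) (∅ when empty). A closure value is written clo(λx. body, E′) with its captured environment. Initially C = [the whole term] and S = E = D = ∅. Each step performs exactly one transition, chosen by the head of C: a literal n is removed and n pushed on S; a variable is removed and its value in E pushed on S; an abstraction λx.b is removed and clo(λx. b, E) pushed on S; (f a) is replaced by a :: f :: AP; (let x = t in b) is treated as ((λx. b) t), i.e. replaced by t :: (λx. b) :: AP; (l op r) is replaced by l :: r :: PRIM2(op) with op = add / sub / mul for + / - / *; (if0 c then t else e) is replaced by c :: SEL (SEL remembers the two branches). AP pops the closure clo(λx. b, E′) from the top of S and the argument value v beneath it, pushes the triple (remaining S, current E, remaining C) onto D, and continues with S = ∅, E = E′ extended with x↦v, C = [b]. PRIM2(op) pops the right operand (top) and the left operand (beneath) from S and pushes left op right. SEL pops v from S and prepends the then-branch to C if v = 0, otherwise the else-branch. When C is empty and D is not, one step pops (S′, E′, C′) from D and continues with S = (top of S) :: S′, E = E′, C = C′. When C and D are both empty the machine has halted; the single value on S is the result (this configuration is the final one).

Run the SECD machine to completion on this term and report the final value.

Answer: 3

Derivation:
[0] [S=∅ | E=∅ | C=[(((λp. p) -1) * -3)] | D=∅]
[1] [S=∅ | E=∅ | C=[((λp. p) -1) :: -3 :: PRIM2(mul)] | D=∅]
[2] [S=∅ | E=∅ | C=[-1 :: (λp. p) :: AP :: -3 :: PRIM2(mul)] | D=∅]
[3] [S=[-1] | E=∅ | C=[(λp. p) :: AP :: -3 :: PRIM2(mul)] | D=∅]
[4] [S=[clo(λp. p, ∅) :: -1] | E=∅ | C=[AP :: -3 :: PRIM2(mul)] | D=∅]
[5] [S=∅ | E={p↦-1} | C=[p] | D=[(∅, ∅, [-3 :: PRIM2(mul)])]]
[6] [S=[-1] | E={p↦-1} | C=∅ | D=[(∅, ∅, [-3 :: PRIM2(mul)])]]
[7] [S=[-1] | E=∅ | C=[-3 :: PRIM2(mul)] | D=∅]
[8] [S=[-3 :: -1] | E=∅ | C=[PRIM2(mul)] | D=∅]
[9] [S=[3] | E=∅ | C=∅ | D=∅]
→ final value 3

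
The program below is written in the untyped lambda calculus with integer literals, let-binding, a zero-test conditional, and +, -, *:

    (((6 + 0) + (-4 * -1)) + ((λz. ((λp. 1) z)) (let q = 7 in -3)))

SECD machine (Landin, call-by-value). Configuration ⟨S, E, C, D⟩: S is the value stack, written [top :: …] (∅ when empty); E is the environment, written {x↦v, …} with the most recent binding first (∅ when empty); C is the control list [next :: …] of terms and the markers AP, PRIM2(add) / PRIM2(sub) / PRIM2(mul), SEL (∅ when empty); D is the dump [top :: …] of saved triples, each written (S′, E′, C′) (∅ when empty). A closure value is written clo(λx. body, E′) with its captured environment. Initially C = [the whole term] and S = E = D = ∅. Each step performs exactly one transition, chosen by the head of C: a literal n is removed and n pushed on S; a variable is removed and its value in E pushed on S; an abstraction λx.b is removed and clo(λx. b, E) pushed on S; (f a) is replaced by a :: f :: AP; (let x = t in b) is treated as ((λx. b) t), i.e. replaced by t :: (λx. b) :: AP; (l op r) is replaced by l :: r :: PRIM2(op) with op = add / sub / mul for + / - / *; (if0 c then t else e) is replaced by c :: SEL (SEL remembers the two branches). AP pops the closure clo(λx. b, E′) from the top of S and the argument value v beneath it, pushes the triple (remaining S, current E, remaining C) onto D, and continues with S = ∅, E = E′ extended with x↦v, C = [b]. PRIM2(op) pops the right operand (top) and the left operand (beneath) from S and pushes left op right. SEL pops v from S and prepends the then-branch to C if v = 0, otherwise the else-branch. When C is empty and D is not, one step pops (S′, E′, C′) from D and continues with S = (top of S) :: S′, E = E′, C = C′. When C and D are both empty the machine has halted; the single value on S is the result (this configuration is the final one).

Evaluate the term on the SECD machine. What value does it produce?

[0] [S=∅ | E=∅ | C=[(((6 + 0) + (-4 * -1)) + ((λz. ((λp. 1) z)) (let q = 7 in -3)))] | D=∅]
[1] [S=∅ | E=∅ | C=[((6 + 0) + (-4 * -1)) :: ((λz. ((λp. 1) z)) (let q = 7 in -3)) :: PRIM2(add)] | D=∅]
[2] [S=∅ | E=∅ | C=[(6 + 0) :: (-4 * -1) :: PRIM2(add) :: ((λz. ((λp. 1) z)) (let q = 7 in -3)) :: PRIM2(add)] | D=∅]
[3] [S=∅ | E=∅ | C=[6 :: 0 :: PRIM2(add) :: (-4 * -1) :: PRIM2(add) :: ((λz. ((λp. 1) z)) (let q = 7 in -3)) :: PRIM2(add)] | D=∅]
[4] [S=[6] | E=∅ | C=[0 :: PRIM2(add) :: (-4 * -1) :: PRIM2(add) :: ((λz. ((λp. 1) z)) (let q = 7 in -3)) :: PRIM2(add)] | D=∅]
[5] [S=[0 :: 6] | E=∅ | C=[PRIM2(add) :: (-4 * -1) :: PRIM2(add) :: ((λz. ((λp. 1) z)) (let q = 7 in -3)) :: PRIM2(add)] | D=∅]
[6] [S=[6] | E=∅ | C=[(-4 * -1) :: PRIM2(add) :: ((λz. ((λp. 1) z)) (let q = 7 in -3)) :: PRIM2(add)] | D=∅]
[7] [S=[6] | E=∅ | C=[-4 :: -1 :: PRIM2(mul) :: PRIM2(add) :: ((λz. ((λp. 1) z)) (let q = 7 in -3)) :: PRIM2(add)] | D=∅]
[8] [S=[-4 :: 6] | E=∅ | C=[-1 :: PRIM2(mul) :: PRIM2(add) :: ((λz. ((λp. 1) z)) (let q = 7 in -3)) :: PRIM2(add)] | D=∅]
[9] [S=[-1 :: -4 :: 6] | E=∅ | C=[PRIM2(mul) :: PRIM2(add) :: ((λz. ((λp. 1) z)) (let q = 7 in -3)) :: PRIM2(add)] | D=∅]
[10] [S=[4 :: 6] | E=∅ | C=[PRIM2(add) :: ((λz. ((λp. 1) z)) (let q = 7 in -3)) :: PRIM2(add)] | D=∅]
[11] [S=[10] | E=∅ | C=[((λz. ((λp. 1) z)) (let q = 7 in -3)) :: PRIM2(add)] | D=∅]
[12] [S=[10] | E=∅ | C=[(let q = 7 in -3) :: (λz. ((λp. 1) z)) :: AP :: PRIM2(add)] | D=∅]
[13] [S=[10] | E=∅ | C=[7 :: (λq. -3) :: AP :: (λz. ((λp. 1) z)) :: AP :: PRIM2(add)] | D=∅]
[14] [S=[7 :: 10] | E=∅ | C=[(λq. -3) :: AP :: (λz. ((λp. 1) z)) :: AP :: PRIM2(add)] | D=∅]
[15] [S=[clo(λq. -3, ∅) :: 7 :: 10] | E=∅ | C=[AP :: (λz. ((λp. 1) z)) :: AP :: PRIM2(add)] | D=∅]
[16] [S=∅ | E={q↦7} | C=[-3] | D=[([10], ∅, [(λz. ((λp. 1) z)) :: AP :: PRIM2(add)])]]
[17] [S=[-3] | E={q↦7} | C=∅ | D=[([10], ∅, [(λz. ((λp. 1) z)) :: AP :: PRIM2(add)])]]
[18] [S=[-3 :: 10] | E=∅ | C=[(λz. ((λp. 1) z)) :: AP :: PRIM2(add)] | D=∅]
[19] [S=[clo(λz. ((λp. 1) z), ∅) :: -3 :: 10] | E=∅ | C=[AP :: PRIM2(add)] | D=∅]
[20] [S=∅ | E={z↦-3} | C=[((λp. 1) z)] | D=[([10], ∅, [PRIM2(add)])]]
[21] [S=∅ | E={z↦-3} | C=[z :: (λp. 1) :: AP] | D=[([10], ∅, [PRIM2(add)])]]
[22] [S=[-3] | E={z↦-3} | C=[(λp. 1) :: AP] | D=[([10], ∅, [PRIM2(add)])]]
[23] [S=[clo(λp. 1, {z↦-3}) :: -3] | E={z↦-3} | C=[AP] | D=[([10], ∅, [PRIM2(add)])]]
[24] [S=∅ | E={p↦-3, z↦-3} | C=[1] | D=[(∅, {z↦-3}, ∅) :: ([10], ∅, [PRIM2(add)])]]
[25] [S=[1] | E={p↦-3, z↦-3} | C=∅ | D=[(∅, {z↦-3}, ∅) :: ([10], ∅, [PRIM2(add)])]]
[26] [S=[1] | E={z↦-3} | C=∅ | D=[([10], ∅, [PRIM2(add)])]]
[27] [S=[1 :: 10] | E=∅ | C=[PRIM2(add)] | D=∅]
[28] [S=[11] | E=∅ | C=∅ | D=∅]
→ final value 11

Answer: 11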